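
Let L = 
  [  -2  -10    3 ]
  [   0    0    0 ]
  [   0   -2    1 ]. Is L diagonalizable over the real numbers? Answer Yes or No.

Yes

Characteristic polynomial: p(λ) = λ^3 + λ^2 - 2λ = λ(λ - 1)(λ + 2).
All 3 eigenvalues are distinct, so L is diagonalizable.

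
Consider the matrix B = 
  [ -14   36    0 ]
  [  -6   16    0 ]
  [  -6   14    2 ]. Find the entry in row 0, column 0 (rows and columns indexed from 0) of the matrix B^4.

-464

Characteristic polynomial: λ^3 - 4λ^2 - 4λ + 16 = (λ - 4)(λ - 2)(λ + 2), so the eigenvalues are -2, 2, 4.
λ=-2: eigenvector (3, 1, 1).
λ=4: eigenvector (2, 1, 1).
λ=2: eigenvector (0, 0, 1).
P = [[3, 2, 0], [1, 1, 0], [1, 1, 1]], D = diag(-2, 4, 2), P⁻¹ = [[1, -2, 0], [-1, 3, 0], [0, -1, 1]].
B⁴ = P·diag(16, 256, 16)·P⁻¹ = [[-464, 1440, 0], [-240, 736, 0], [-240, 720, 16]].
The requested entry is -464.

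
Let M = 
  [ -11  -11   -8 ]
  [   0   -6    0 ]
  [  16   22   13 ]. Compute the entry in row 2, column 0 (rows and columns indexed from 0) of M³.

Characteristic polynomial: r^3 + 4r^2 - 27r - 90 = (r - 5)(r + 3)(r + 6), so the eigenvalues are -6, -3, 5.
r=5: eigenvector (1, 0, -2).
r=-3: eigenvector (1, 0, -1).
r=-6: eigenvector (1, 1, -2).
P = [[1, 1, 1], [0, 0, 1], [-2, -1, -2]], D = diag(5, -3, -6), P⁻¹ = [[-1, -1, -1], [2, 0, 1], [0, 1, 0]].
M³ = P·diag(125, -27, -216)·P⁻¹ = [[-179, -341, -152], [0, -216, 0], [304, 682, 277]].
The requested entry is 304.

304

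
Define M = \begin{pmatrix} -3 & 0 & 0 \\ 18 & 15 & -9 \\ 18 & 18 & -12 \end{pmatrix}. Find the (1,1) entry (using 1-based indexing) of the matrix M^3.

-27

Characteristic polynomial: μ^3 - 27μ - 54 = (μ - 6)(μ + 3)^2, so the eigenvalues are -3, -3, 6.
μ=-3: eigenvector (1, -1, 0).
μ=-3: eigenvector (1, -2, -2).
μ=6: eigenvector (0, 1, 1).
P = [[1, 1, 0], [-1, -2, 1], [0, -2, 1]], D = diag(-3, -3, 6), P⁻¹ = [[0, -1, 1], [1, 1, -1], [2, 2, -1]].
M³ = P·diag(-27, -27, 216)·P⁻¹ = [[-27, 0, 0], [486, 459, -243], [486, 486, -270]].
The requested entry is -27.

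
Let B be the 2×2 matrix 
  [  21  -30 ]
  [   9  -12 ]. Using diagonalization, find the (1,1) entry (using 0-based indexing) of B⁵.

-37422

Characteristic polynomial: μ^2 - 9μ + 18 = (μ - 6)(μ - 3), so the eigenvalues are 3, 6.
μ=3: eigenvector (5, 3).
μ=6: eigenvector (-2, -1).
P = [[5, -2], [3, -1]], D = diag(3, 6), P⁻¹ = [[-1, 2], [-3, 5]].
B⁵ = P·diag(243, 7776)·P⁻¹ = [[45441, -75330], [22599, -37422]].
The requested entry is -37422.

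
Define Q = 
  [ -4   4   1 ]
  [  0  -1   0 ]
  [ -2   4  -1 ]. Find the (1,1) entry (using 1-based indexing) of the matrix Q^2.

14

Characteristic polynomial: r^3 + 6r^2 + 11r + 6 = (r + 1)(r + 2)(r + 3), so the eigenvalues are -3, -2, -1.
r=-2: eigenvector (-1, 0, -2).
r=-1: eigenvector (2, 1, 2).
r=-3: eigenvector (1, 0, 1).
P = [[-1, 2, 1], [0, 1, 0], [-2, 2, 1]], D = diag(-2, -1, -3), P⁻¹ = [[1, 0, -1], [0, 1, 0], [2, -2, -1]].
Q² = P·diag(4, 1, 9)·P⁻¹ = [[14, -16, -5], [0, 1, 0], [10, -16, -1]].
The requested entry is 14.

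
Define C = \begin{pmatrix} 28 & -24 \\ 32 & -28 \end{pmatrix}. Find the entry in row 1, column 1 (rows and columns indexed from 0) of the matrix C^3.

-448

Characteristic polynomial: r^2 - 16 = (r - 4)(r + 4), so the eigenvalues are -4, 4.
r=4: eigenvector (1, 1).
r=-4: eigenvector (3, 4).
P = [[1, 3], [1, 4]], D = diag(4, -4), P⁻¹ = [[4, -3], [-1, 1]].
C³ = P·diag(64, -64)·P⁻¹ = [[448, -384], [512, -448]].
The requested entry is -448.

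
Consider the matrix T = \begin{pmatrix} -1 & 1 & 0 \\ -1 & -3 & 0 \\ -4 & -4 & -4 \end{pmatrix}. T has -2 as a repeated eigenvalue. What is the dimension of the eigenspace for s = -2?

1

T + 2I = [[1, 1, 0], [-1, -1, 0], [-4, -4, -2]].
This matrix has rank 2, so its null space has dimension 3 − 2 = 1.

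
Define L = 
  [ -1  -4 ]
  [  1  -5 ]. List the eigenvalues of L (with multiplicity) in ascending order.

Characteristic polynomial: p(λ) = λ^2 + 6λ + 9 = (λ + 3)^2.
Roots (with multiplicity): -3, -3.

-3, -3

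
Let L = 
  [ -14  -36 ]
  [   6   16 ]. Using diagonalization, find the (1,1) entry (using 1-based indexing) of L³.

-152

Characteristic polynomial: t^2 - 2t - 8 = (t - 4)(t + 2), so the eigenvalues are -2, 4.
t=4: eigenvector (-2, 1).
t=-2: eigenvector (3, -1).
P = [[-2, 3], [1, -1]], D = diag(4, -2), P⁻¹ = [[1, 3], [1, 2]].
L³ = P·diag(64, -8)·P⁻¹ = [[-152, -432], [72, 208]].
The requested entry is -152.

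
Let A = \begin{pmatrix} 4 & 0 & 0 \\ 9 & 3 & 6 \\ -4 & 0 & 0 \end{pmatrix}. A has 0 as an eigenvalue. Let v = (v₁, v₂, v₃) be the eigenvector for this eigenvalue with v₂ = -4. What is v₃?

A = [[4, 0, 0], [9, 3, 6], [-4, 0, 0]].
Solving (A)v = 0 gives the eigenspace spanned by (0, -4, 2).
With v₂ = -4, v = (0, -4, 2), so v₃ = 2.

2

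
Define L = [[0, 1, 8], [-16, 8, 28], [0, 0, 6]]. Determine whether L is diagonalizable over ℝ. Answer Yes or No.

No

Characteristic polynomial: p(λ) = λ^3 - 14λ^2 + 64λ - 96 = (λ - 6)(λ - 4)^2.
λ = 4 has algebraic multiplicity 2; rank(L − 4I) = 2, so geometric multiplicity = 1.
Geometric multiplicity < algebraic multiplicity, so L is not diagonalizable.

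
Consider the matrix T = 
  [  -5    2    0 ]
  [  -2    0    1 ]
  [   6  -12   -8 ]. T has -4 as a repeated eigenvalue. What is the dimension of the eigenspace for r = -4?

1

T + 4I = [[-1, 2, 0], [-2, 4, 1], [6, -12, -4]].
This matrix has rank 2, so its null space has dimension 3 − 2 = 1.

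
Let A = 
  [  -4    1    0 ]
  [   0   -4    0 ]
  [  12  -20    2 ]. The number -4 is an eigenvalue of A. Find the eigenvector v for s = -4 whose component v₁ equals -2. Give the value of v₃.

A + 4I = [[0, 1, 0], [0, 0, 0], [12, -20, 6]].
Solving (A + 4I)v = 0 gives the eigenspace spanned by (-2, 0, 4).
With v₁ = -2, v = (-2, 0, 4), so v₃ = 4.

4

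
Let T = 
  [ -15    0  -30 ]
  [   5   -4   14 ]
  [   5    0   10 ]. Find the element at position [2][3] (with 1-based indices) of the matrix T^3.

314

Characteristic polynomial: r^3 + 9r^2 + 20r = r(r + 4)(r + 5), so the eigenvalues are -5, -4, 0.
r=0: eigenvector (-2, 1, 1).
r=-4: eigenvector (0, 1, 0).
r=-5: eigenvector (3, -1, -1).
P = [[-2, 0, 3], [1, 1, -1], [1, 0, -1]], D = diag(0, -4, -5), P⁻¹ = [[1, 0, 3], [0, 1, -1], [1, 0, 2]].
T³ = P·diag(0, -64, -125)·P⁻¹ = [[-375, 0, -750], [125, -64, 314], [125, 0, 250]].
The requested entry is 314.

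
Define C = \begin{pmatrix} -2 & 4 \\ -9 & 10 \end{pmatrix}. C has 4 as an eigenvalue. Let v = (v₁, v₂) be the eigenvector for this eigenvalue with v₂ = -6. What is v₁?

C − 4I = [[-6, 4], [-9, 6]].
Solving (C − 4I)v = 0 gives the eigenspace spanned by (-4, -6).
With v₂ = -6, v = (-4, -6), so v₁ = -4.

-4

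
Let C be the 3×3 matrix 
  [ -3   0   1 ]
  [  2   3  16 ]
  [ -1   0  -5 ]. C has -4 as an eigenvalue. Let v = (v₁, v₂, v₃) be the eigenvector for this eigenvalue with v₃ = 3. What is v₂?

C + 4I = [[1, 0, 1], [2, 7, 16], [-1, 0, -1]].
Solving (C + 4I)v = 0 gives the eigenspace spanned by (-3, -6, 3).
With v₃ = 3, v = (-3, -6, 3), so v₂ = -6.

-6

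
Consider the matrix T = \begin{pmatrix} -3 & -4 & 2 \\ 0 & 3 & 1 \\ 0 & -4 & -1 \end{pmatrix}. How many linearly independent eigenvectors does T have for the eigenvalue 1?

T − 1I = [[-4, -4, 2], [0, 2, 1], [0, -4, -2]].
This matrix has rank 2, so its null space has dimension 3 − 2 = 1.

1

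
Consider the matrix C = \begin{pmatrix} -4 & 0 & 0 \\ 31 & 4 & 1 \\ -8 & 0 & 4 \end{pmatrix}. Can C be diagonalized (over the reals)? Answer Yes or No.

No

Characteristic polynomial: p(s) = s^3 - 4s^2 - 16s + 64 = (s - 4)^2(s + 4).
s = 4 has algebraic multiplicity 2; rank(C − 4I) = 2, so geometric multiplicity = 1.
Geometric multiplicity < algebraic multiplicity, so C is not diagonalizable.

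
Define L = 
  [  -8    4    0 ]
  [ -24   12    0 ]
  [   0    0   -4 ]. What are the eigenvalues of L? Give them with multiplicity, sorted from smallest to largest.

Characteristic polynomial: p(μ) = μ^3 - 16μ = μ(μ - 4)(μ + 4).
Roots (with multiplicity): -4, 0, 4.

-4, 0, 4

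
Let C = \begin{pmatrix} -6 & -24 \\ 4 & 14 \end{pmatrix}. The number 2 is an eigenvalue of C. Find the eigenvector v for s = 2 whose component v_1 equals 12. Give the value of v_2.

-4

C − 2I = [[-8, -24], [4, 12]].
Solving (C − 2I)v = 0 gives the eigenspace spanned by (12, -4).
With v_1 = 12, v = (12, -4), so v_2 = -4.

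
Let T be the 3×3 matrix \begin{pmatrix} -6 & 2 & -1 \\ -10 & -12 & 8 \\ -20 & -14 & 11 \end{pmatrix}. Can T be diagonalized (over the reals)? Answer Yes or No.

Yes

Characteristic polynomial: p(s) = s^3 + 7s^2 - 14s - 120 = (s - 4)(s + 5)(s + 6).
All 3 eigenvalues are distinct, so T is diagonalizable.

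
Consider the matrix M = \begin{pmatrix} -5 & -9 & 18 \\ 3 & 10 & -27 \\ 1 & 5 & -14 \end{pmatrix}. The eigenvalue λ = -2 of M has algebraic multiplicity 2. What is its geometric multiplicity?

1

M + 2I = [[-3, -9, 18], [3, 12, -27], [1, 5, -12]].
This matrix has rank 2, so its null space has dimension 3 − 2 = 1.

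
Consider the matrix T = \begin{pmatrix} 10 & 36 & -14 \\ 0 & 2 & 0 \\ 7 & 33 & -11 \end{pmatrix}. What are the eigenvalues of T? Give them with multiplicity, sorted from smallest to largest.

-4, 2, 3

Characteristic polynomial: p(r) = r^3 - r^2 - 14r + 24 = (r - 3)(r - 2)(r + 4).
Roots (with multiplicity): -4, 2, 3.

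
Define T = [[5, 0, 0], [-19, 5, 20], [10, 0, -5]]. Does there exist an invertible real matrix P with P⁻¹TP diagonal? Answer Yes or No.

Characteristic polynomial: p(s) = s^3 - 5s^2 - 25s + 125 = (s - 5)^2(s + 5).
s = 5 has algebraic multiplicity 2; rank(T − 5I) = 2, so geometric multiplicity = 1.
Geometric multiplicity < algebraic multiplicity, so T is not diagonalizable.

No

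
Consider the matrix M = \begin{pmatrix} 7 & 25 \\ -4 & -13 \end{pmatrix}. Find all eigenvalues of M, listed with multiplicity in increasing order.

Characteristic polynomial: p(r) = r^2 + 6r + 9 = (r + 3)^2.
Roots (with multiplicity): -3, -3.

-3, -3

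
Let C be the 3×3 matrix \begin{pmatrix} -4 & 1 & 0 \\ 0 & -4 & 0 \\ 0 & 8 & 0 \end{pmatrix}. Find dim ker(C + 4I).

C + 4I = [[0, 1, 0], [0, 0, 0], [0, 8, 4]].
This matrix has rank 2, so its null space has dimension 3 − 2 = 1.

1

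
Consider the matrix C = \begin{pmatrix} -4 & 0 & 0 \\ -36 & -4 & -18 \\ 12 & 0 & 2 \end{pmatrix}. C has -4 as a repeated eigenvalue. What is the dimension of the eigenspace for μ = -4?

C + 4I = [[0, 0, 0], [-36, 0, -18], [12, 0, 6]].
This matrix has rank 1, so its null space has dimension 3 − 1 = 2.

2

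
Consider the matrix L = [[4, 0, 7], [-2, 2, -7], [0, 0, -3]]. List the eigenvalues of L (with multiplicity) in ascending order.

Characteristic polynomial: p(t) = t^3 - 3t^2 - 10t + 24 = (t - 4)(t - 2)(t + 3).
Roots (with multiplicity): -3, 2, 4.

-3, 2, 4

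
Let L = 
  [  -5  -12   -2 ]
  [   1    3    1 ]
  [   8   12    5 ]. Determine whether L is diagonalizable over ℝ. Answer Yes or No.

No

Characteristic polynomial: p(s) = s^3 - 3s^2 - 9s + 27 = (s - 3)^2(s + 3).
s = 3 has algebraic multiplicity 2; rank(L − 3I) = 2, so geometric multiplicity = 1.
Geometric multiplicity < algebraic multiplicity, so L is not diagonalizable.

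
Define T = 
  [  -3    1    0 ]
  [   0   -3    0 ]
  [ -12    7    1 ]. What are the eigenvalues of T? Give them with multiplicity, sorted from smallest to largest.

-3, -3, 1

Characteristic polynomial: p(λ) = λ^3 + 5λ^2 + 3λ - 9 = (λ - 1)(λ + 3)^2.
Roots (with multiplicity): -3, -3, 1.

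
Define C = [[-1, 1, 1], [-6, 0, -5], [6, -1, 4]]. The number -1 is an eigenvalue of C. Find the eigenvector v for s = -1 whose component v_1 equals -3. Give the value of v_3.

3

C + 1I = [[0, 1, 1], [-6, 1, -5], [6, -1, 5]].
Solving (C + 1I)v = 0 gives the eigenspace spanned by (-3, -3, 3).
With v_1 = -3, v = (-3, -3, 3), so v_3 = 3.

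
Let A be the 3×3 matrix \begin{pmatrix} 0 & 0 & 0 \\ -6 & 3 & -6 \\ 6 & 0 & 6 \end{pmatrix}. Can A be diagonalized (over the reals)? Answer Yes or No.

Characteristic polynomial: p(r) = r^3 - 9r^2 + 18r = r(r - 6)(r - 3).
All 3 eigenvalues are distinct, so A is diagonalizable.

Yes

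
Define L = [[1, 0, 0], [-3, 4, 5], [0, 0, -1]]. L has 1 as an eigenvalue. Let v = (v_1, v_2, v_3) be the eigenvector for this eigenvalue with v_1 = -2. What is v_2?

L − 1I = [[0, 0, 0], [-3, 3, 5], [0, 0, -2]].
Solving (L − 1I)v = 0 gives the eigenspace spanned by (-2, -2, 0).
With v_1 = -2, v = (-2, -2, 0), so v_2 = -2.

-2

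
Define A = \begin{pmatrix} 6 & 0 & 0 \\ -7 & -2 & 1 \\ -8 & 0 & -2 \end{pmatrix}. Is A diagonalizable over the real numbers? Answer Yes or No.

No

Characteristic polynomial: p(μ) = μ^3 - 2μ^2 - 20μ - 24 = (μ - 6)(μ + 2)^2.
μ = -2 has algebraic multiplicity 2; rank(A + 2I) = 2, so geometric multiplicity = 1.
Geometric multiplicity < algebraic multiplicity, so A is not diagonalizable.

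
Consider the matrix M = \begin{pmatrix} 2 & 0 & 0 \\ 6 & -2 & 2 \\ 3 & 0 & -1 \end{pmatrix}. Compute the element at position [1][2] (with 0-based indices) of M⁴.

-30

Characteristic polynomial: t^3 + t^2 - 4t - 4 = (t - 2)(t + 1)(t + 2), so the eigenvalues are -2, -1, 2.
t=2: eigenvector (1, 2, 1).
t=-2: eigenvector (0, 1, 0).
t=-1: eigenvector (0, 2, 1).
P = [[1, 0, 0], [2, 1, 2], [1, 0, 1]], D = diag(2, -2, -1), P⁻¹ = [[1, 0, 0], [0, 1, -2], [-1, 0, 1]].
M⁴ = P·diag(16, 16, 1)·P⁻¹ = [[16, 0, 0], [30, 16, -30], [15, 0, 1]].
The requested entry is -30.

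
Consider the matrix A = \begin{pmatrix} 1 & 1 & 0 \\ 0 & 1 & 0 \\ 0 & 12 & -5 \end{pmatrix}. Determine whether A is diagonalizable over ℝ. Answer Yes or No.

Characteristic polynomial: p(μ) = μ^3 + 3μ^2 - 9μ + 5 = (μ - 1)^2(μ + 5).
μ = 1 has algebraic multiplicity 2; rank(A − 1I) = 2, so geometric multiplicity = 1.
Geometric multiplicity < algebraic multiplicity, so A is not diagonalizable.

No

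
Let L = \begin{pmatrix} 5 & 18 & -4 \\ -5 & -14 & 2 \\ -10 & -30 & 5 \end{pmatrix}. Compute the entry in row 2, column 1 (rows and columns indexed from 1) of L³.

-125

Characteristic polynomial: μ^3 + 4μ^2 - 5μ = μ(μ - 1)(μ + 5), so the eigenvalues are -5, 0, 1.
μ=-5: eigenvector (-1, 1, 2).
μ=0: eigenvector (-2, 1, 2).
μ=1: eigenvector (-4, 2, 5).
P = [[-1, -2, -4], [1, 1, 2], [2, 2, 5]], D = diag(-5, 0, 1), P⁻¹ = [[1, 2, 0], [-1, 3, -2], [0, -2, 1]].
L³ = P·diag(-125, 0, 1)·P⁻¹ = [[125, 258, -4], [-125, -254, 2], [-250, -510, 5]].
The requested entry is -125.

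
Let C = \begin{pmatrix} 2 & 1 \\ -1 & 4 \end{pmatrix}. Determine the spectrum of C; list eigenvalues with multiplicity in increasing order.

3, 3

Characteristic polynomial: p(r) = r^2 - 6r + 9 = (r - 3)^2.
Roots (with multiplicity): 3, 3.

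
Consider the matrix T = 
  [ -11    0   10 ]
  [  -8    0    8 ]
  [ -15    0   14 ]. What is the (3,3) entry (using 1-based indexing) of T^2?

Characteristic polynomial: r^3 - 3r^2 - 4r = r(r - 4)(r + 1), so the eigenvalues are -1, 0, 4.
r=0: eigenvector (0, 1, 0).
r=-1: eigenvector (1, 0, 1).
r=4: eigenvector (2, 2, 3).
P = [[0, 1, 2], [1, 0, 2], [0, 1, 3]], D = diag(0, -1, 4), P⁻¹ = [[2, 1, -2], [3, 0, -2], [-1, 0, 1]].
T² = P·diag(0, 1, 16)·P⁻¹ = [[-29, 0, 30], [-32, 0, 32], [-45, 0, 46]].
The requested entry is 46.

46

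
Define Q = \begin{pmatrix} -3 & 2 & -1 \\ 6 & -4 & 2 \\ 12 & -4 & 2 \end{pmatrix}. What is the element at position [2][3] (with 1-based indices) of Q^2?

Characteristic polynomial: r^3 + 5r^2 + 6r = r(r + 2)(r + 3), so the eigenvalues are -3, -2, 0.
r=0: eigenvector (0, 1, 2).
r=-3: eigenvector (1, -2, -4).
r=-2: eigenvector (-1, 2, 5).
P = [[0, 1, -1], [1, -2, 2], [2, -4, 5]], D = diag(0, -3, -2), P⁻¹ = [[2, 1, 0], [1, -2, 1], [0, -2, 1]].
Q² = P·diag(0, 9, 4)·P⁻¹ = [[9, -10, 5], [-18, 20, -10], [-36, 32, -16]].
The requested entry is -10.

-10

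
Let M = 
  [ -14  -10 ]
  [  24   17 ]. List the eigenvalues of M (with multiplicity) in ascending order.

Characteristic polynomial: p(λ) = λ^2 - 3λ + 2 = (λ - 2)(λ - 1).
Roots (with multiplicity): 1, 2.

1, 2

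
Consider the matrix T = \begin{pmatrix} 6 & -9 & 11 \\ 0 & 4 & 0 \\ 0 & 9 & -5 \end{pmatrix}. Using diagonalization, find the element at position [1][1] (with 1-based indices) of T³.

216

Characteristic polynomial: s^3 - 5s^2 - 26s + 120 = (s - 6)(s - 4)(s + 5), so the eigenvalues are -5, 4, 6.
s=6: eigenvector (1, 0, 0).
s=4: eigenvector (-1, 1, 1).
s=-5: eigenvector (-1, 0, 1).
P = [[1, -1, -1], [0, 1, 0], [0, 1, 1]], D = diag(6, 4, -5), P⁻¹ = [[1, 0, 1], [0, 1, 0], [0, -1, 1]].
T³ = P·diag(216, 64, -125)·P⁻¹ = [[216, -189, 341], [0, 64, 0], [0, 189, -125]].
The requested entry is 216.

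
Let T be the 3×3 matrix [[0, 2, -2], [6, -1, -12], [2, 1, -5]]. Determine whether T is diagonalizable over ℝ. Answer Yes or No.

Characteristic polynomial: p(μ) = μ^3 + 6μ^2 + 9μ + 4 = (μ + 1)^2(μ + 4).
μ = -1 has algebraic multiplicity 2; rank(T + 1I) = 2, so geometric multiplicity = 1.
Geometric multiplicity < algebraic multiplicity, so T is not diagonalizable.

No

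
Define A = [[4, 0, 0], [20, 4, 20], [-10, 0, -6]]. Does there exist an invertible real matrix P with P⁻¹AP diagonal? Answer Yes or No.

Characteristic polynomial: p(s) = s^3 - 2s^2 - 32s + 96 = (s - 4)^2(s + 6).
s = 4 has algebraic multiplicity 2; rank(A − 4I) = 1, so geometric multiplicity = 2.
Every eigenvalue has geometric = algebraic multiplicity, so A is diagonalizable.

Yes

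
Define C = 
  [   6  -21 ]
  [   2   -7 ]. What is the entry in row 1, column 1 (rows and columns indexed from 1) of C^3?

Characteristic polynomial: t^2 + t = t(t + 1), so the eigenvalues are -1, 0.
t=0: eigenvector (7, 2).
t=-1: eigenvector (3, 1).
P = [[7, 3], [2, 1]], D = diag(0, -1), P⁻¹ = [[1, -3], [-2, 7]].
C³ = P·diag(0, -1)·P⁻¹ = [[6, -21], [2, -7]].
The requested entry is 6.

6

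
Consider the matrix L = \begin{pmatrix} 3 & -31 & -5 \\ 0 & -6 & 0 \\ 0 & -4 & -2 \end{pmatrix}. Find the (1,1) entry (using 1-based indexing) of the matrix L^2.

Characteristic polynomial: λ^3 + 5λ^2 - 12λ - 36 = (λ - 3)(λ + 2)(λ + 6), so the eigenvalues are -6, -2, 3.
λ=3: eigenvector (1, 0, 0).
λ=-6: eigenvector (4, 1, 1).
λ=-2: eigenvector (1, 0, 1).
P = [[1, 4, 1], [0, 1, 0], [0, 1, 1]], D = diag(3, -6, -2), P⁻¹ = [[1, -3, -1], [0, 1, 0], [0, -1, 1]].
L² = P·diag(9, 36, 4)·P⁻¹ = [[9, 113, -5], [0, 36, 0], [0, 32, 4]].
The requested entry is 9.

9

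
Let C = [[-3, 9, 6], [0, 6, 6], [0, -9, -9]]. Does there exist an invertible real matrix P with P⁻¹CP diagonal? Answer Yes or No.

Yes

Characteristic polynomial: p(μ) = μ^3 + 6μ^2 + 9μ = μ(μ + 3)^2.
μ = -3 has algebraic multiplicity 2; rank(C + 3I) = 1, so geometric multiplicity = 2.
Every eigenvalue has geometric = algebraic multiplicity, so C is diagonalizable.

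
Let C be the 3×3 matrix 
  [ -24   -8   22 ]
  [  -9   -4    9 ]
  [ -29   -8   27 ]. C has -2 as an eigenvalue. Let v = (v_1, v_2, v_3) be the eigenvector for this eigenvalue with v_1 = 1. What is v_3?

C + 2I = [[-22, -8, 22], [-9, -2, 9], [-29, -8, 29]].
Solving (C + 2I)v = 0 gives the eigenspace spanned by (1, 0, 1).
With v_1 = 1, v = (1, 0, 1), so v_3 = 1.

1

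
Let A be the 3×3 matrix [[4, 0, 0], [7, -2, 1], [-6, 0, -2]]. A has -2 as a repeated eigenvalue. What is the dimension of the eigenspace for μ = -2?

A + 2I = [[6, 0, 0], [7, 0, 1], [-6, 0, 0]].
This matrix has rank 2, so its null space has dimension 3 − 2 = 1.

1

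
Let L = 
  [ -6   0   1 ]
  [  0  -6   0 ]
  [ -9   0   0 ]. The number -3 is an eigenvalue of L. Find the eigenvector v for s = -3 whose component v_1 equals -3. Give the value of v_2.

L + 3I = [[-3, 0, 1], [0, -3, 0], [-9, 0, 3]].
Solving (L + 3I)v = 0 gives the eigenspace spanned by (-3, 0, -9).
With v_1 = -3, v = (-3, 0, -9), so v_2 = 0.

0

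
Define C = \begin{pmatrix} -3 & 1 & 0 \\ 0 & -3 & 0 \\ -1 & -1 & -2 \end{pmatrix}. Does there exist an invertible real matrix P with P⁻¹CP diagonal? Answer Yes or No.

Characteristic polynomial: p(μ) = μ^3 + 8μ^2 + 21μ + 18 = (μ + 2)(μ + 3)^2.
μ = -3 has algebraic multiplicity 2; rank(C + 3I) = 2, so geometric multiplicity = 1.
Geometric multiplicity < algebraic multiplicity, so C is not diagonalizable.

No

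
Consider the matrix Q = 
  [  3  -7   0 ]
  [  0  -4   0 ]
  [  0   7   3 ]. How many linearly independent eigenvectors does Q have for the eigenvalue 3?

Q − 3I = [[0, -7, 0], [0, -7, 0], [0, 7, 0]].
This matrix has rank 1, so its null space has dimension 3 − 1 = 2.

2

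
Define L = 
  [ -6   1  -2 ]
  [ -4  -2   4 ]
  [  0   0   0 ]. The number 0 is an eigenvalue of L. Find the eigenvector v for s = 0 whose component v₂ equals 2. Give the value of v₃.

1

L = [[-6, 1, -2], [-4, -2, 4], [0, 0, 0]].
Solving (L)v = 0 gives the eigenspace spanned by (0, 2, 1).
With v₂ = 2, v = (0, 2, 1), so v₃ = 1.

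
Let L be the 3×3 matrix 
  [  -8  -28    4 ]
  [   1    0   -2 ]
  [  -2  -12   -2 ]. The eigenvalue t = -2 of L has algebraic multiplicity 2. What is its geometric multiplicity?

L + 2I = [[-6, -28, 4], [1, 2, -2], [-2, -12, 0]].
This matrix has rank 2, so its null space has dimension 3 − 2 = 1.

1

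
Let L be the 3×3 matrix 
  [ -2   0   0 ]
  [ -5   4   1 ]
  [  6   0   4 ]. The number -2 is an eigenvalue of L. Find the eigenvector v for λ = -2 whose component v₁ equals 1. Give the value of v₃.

-1

L + 2I = [[0, 0, 0], [-5, 6, 1], [6, 0, 6]].
Solving (L + 2I)v = 0 gives the eigenspace spanned by (1, 1, -1).
With v₁ = 1, v = (1, 1, -1), so v₃ = -1.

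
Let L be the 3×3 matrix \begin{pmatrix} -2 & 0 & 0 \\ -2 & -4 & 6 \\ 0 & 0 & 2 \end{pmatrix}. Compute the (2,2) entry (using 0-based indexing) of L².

4

Characteristic polynomial: r^3 + 4r^2 - 4r - 16 = (r - 2)(r + 2)(r + 4), so the eigenvalues are -4, -2, 2.
r=-2: eigenvector (1, -1, 0).
r=-4: eigenvector (0, 1, 0).
r=2: eigenvector (0, 1, 1).
P = [[1, 0, 0], [-1, 1, 1], [0, 0, 1]], D = diag(-2, -4, 2), P⁻¹ = [[1, 0, 0], [1, 1, -1], [0, 0, 1]].
L² = P·diag(4, 16, 4)·P⁻¹ = [[4, 0, 0], [12, 16, -12], [0, 0, 4]].
The requested entry is 4.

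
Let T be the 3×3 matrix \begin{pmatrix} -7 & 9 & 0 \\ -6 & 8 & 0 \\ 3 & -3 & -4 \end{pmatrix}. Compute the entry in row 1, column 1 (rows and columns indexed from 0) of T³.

Characteristic polynomial: r^3 + 3r^2 - 6r - 8 = (r - 2)(r + 1)(r + 4), so the eigenvalues are -4, -1, 2.
r=2: eigenvector (1, 1, 0).
r=-1: eigenvector (3, 2, 1).
r=-4: eigenvector (0, 0, 1).
P = [[1, 3, 0], [1, 2, 0], [0, 1, 1]], D = diag(2, -1, -4), P⁻¹ = [[-2, 3, 0], [1, -1, 0], [-1, 1, 1]].
T³ = P·diag(8, -1, -64)·P⁻¹ = [[-19, 27, 0], [-18, 26, 0], [63, -63, -64]].
The requested entry is 26.

26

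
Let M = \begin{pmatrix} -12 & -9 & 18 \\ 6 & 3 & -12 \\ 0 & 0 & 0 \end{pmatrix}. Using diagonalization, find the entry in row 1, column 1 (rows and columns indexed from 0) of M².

-45

Characteristic polynomial: r^3 + 9r^2 + 18r = r(r + 3)(r + 6), so the eigenvalues are -6, -3, 0.
r=-6: eigenvector (3, -2, 0).
r=-3: eigenvector (-1, 1, 0).
r=0: eigenvector (3, -2, 1).
P = [[3, -1, 3], [-2, 1, -2], [0, 0, 1]], D = diag(-6, -3, 0), P⁻¹ = [[1, 1, -1], [2, 3, 0], [0, 0, 1]].
M² = P·diag(36, 9, 0)·P⁻¹ = [[90, 81, -108], [-54, -45, 72], [0, 0, 0]].
The requested entry is -45.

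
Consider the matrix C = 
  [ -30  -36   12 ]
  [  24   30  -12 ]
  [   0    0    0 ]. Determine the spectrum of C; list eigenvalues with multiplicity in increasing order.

Characteristic polynomial: p(t) = t^3 - 36t = t(t - 6)(t + 6).
Roots (with multiplicity): -6, 0, 6.

-6, 0, 6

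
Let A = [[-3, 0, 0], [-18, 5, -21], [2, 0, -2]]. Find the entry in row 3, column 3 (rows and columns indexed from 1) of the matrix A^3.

-8

Characteristic polynomial: μ^3 - 19μ - 30 = (μ - 5)(μ + 2)(μ + 3), so the eigenvalues are -3, -2, 5.
μ=-3: eigenvector (1, -3, -2).
μ=5: eigenvector (0, 1, 0).
μ=-2: eigenvector (0, 3, 1).
P = [[1, 0, 0], [-3, 1, 3], [-2, 0, 1]], D = diag(-3, 5, -2), P⁻¹ = [[1, 0, 0], [-3, 1, -3], [2, 0, 1]].
A³ = P·diag(-27, 125, -8)·P⁻¹ = [[-27, 0, 0], [-342, 125, -399], [38, 0, -8]].
The requested entry is -8.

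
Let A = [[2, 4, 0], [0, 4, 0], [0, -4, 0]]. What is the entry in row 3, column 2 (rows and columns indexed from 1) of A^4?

Characteristic polynomial: λ^3 - 6λ^2 + 8λ = λ(λ - 4)(λ - 2), so the eigenvalues are 0, 2, 4.
λ=2: eigenvector (1, 0, 0).
λ=4: eigenvector (2, 1, -1).
λ=0: eigenvector (0, 0, 1).
P = [[1, 2, 0], [0, 1, 0], [0, -1, 1]], D = diag(2, 4, 0), P⁻¹ = [[1, -2, 0], [0, 1, 0], [0, 1, 1]].
A⁴ = P·diag(16, 256, 0)·P⁻¹ = [[16, 480, 0], [0, 256, 0], [0, -256, 0]].
The requested entry is -256.

-256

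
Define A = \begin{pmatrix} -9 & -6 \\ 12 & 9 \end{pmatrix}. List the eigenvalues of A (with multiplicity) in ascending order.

-3, 3

Characteristic polynomial: p(s) = s^2 - 9 = (s - 3)(s + 3).
Roots (with multiplicity): -3, 3.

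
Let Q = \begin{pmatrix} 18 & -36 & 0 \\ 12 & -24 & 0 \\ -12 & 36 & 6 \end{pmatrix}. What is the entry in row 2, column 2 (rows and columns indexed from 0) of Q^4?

Characteristic polynomial: t^3 - 36t = t(t - 6)(t + 6), so the eigenvalues are -6, 0, 6.
t=-6: eigenvector (-3, -2, 3).
t=0: eigenvector (2, 1, -2).
t=6: eigenvector (0, 0, 1).
P = [[-3, 2, 0], [-2, 1, 0], [3, -2, 1]], D = diag(-6, 0, 6), P⁻¹ = [[1, -2, 0], [2, -3, 0], [1, 0, 1]].
Q⁴ = P·diag(1296, 0, 1296)·P⁻¹ = [[-3888, 7776, 0], [-2592, 5184, 0], [5184, -7776, 1296]].
The requested entry is 1296.

1296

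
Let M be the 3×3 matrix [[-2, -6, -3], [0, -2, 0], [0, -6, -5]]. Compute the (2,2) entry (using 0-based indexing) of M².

Characteristic polynomial: t^3 + 9t^2 + 24t + 20 = (t + 2)^2(t + 5), so the eigenvalues are -5, -2, -2.
t=-5: eigenvector (1, 0, 1).
t=-2: eigenvector (0, 1, -2).
t=-2: eigenvector (-1, 0, 0).
P = [[1, 0, -1], [0, 1, 0], [1, -2, 0]], D = diag(-5, -2, -2), P⁻¹ = [[0, 2, 1], [0, 1, 0], [-1, 2, 1]].
M² = P·diag(25, 4, 4)·P⁻¹ = [[4, 42, 21], [0, 4, 0], [0, 42, 25]].
The requested entry is 25.

25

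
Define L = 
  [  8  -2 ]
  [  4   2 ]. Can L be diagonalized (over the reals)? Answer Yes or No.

Yes

Characteristic polynomial: p(λ) = λ^2 - 10λ + 24 = (λ - 6)(λ - 4).
All 2 eigenvalues are distinct, so L is diagonalizable.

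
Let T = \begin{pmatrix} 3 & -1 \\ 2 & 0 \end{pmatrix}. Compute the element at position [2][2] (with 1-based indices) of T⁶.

-62

Characteristic polynomial: s^2 - 3s + 2 = (s - 2)(s - 1), so the eigenvalues are 1, 2.
s=2: eigenvector (1, 1).
s=1: eigenvector (1, 2).
P = [[1, 1], [1, 2]], D = diag(2, 1), P⁻¹ = [[2, -1], [-1, 1]].
T⁶ = P·diag(64, 1)·P⁻¹ = [[127, -63], [126, -62]].
The requested entry is -62.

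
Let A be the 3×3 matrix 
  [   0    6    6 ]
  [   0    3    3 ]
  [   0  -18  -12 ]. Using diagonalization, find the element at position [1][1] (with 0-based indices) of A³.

351

Characteristic polynomial: μ^3 + 9μ^2 + 18μ = μ(μ + 3)(μ + 6), so the eigenvalues are -6, -3, 0.
μ=-3: eigenvector (2, 1, -2).
μ=0: eigenvector (1, 0, 0).
μ=-6: eigenvector (-2, -1, 3).
P = [[2, 1, -2], [1, 0, -1], [-2, 0, 3]], D = diag(-3, 0, -6), P⁻¹ = [[0, 3, 1], [1, -2, 0], [0, 2, 1]].
A³ = P·diag(-27, 0, -216)·P⁻¹ = [[0, 702, 378], [0, 351, 189], [0, -1134, -594]].
The requested entry is 351.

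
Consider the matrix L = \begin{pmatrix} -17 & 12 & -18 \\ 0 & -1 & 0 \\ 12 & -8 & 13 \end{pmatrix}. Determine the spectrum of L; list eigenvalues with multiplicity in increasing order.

-5, -1, 1

Characteristic polynomial: p(s) = s^3 + 5s^2 - s - 5 = (s - 1)(s + 1)(s + 5).
Roots (with multiplicity): -5, -1, 1.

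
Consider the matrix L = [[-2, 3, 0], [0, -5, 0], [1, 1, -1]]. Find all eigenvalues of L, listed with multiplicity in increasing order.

-5, -2, -1

Characteristic polynomial: p(t) = t^3 + 8t^2 + 17t + 10 = (t + 1)(t + 2)(t + 5).
Roots (with multiplicity): -5, -2, -1.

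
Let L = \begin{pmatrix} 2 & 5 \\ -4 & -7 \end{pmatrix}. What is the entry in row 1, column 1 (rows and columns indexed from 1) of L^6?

-2596

Characteristic polynomial: s^2 + 5s + 6 = (s + 2)(s + 3), so the eigenvalues are -3, -2.
s=-2: eigenvector (5, -4).
s=-3: eigenvector (-1, 1).
P = [[5, -1], [-4, 1]], D = diag(-2, -3), P⁻¹ = [[1, 1], [4, 5]].
L⁶ = P·diag(64, 729)·P⁻¹ = [[-2596, -3325], [2660, 3389]].
The requested entry is -2596.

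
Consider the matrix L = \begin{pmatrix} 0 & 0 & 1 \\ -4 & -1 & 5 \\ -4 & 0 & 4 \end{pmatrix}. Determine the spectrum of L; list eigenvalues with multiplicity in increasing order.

-1, 2, 2

Characteristic polynomial: p(λ) = λ^3 - 3λ^2 + 4 = (λ - 2)^2(λ + 1).
Roots (with multiplicity): -1, 2, 2.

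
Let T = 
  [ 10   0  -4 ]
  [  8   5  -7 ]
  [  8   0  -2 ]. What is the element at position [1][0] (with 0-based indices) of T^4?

2560

Characteristic polynomial: s^3 - 13s^2 + 52s - 60 = (s - 6)(s - 5)(s - 2), so the eigenvalues are 2, 5, 6.
s=6: eigenvector (-1, -1, -1).
s=5: eigenvector (0, 1, 0).
s=2: eigenvector (1, 2, 2).
P = [[-1, 0, 1], [-1, 1, 2], [-1, 0, 2]], D = diag(6, 5, 2), P⁻¹ = [[-2, 0, 1], [0, 1, -1], [-1, 0, 1]].
T⁴ = P·diag(1296, 625, 16)·P⁻¹ = [[2576, 0, -1280], [2560, 625, -1889], [2560, 0, -1264]].
The requested entry is 2560.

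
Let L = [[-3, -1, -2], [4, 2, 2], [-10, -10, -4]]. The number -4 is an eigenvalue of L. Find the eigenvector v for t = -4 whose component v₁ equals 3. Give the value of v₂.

L + 4I = [[1, -1, -2], [4, 6, 2], [-10, -10, 0]].
Solving (L + 4I)v = 0 gives the eigenspace spanned by (3, -3, 3).
With v₁ = 3, v = (3, -3, 3), so v₂ = -3.

-3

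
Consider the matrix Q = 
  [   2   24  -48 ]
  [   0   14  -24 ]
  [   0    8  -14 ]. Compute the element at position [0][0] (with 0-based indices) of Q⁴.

16

Characteristic polynomial: t^3 - 2t^2 - 4t + 8 = (t - 2)^2(t + 2), so the eigenvalues are -2, 2, 2.
t=2: eigenvector (1, 0, 0).
t=-2: eigenvector (-6, -3, -2).
t=2: eigenvector (4, 2, 1).
P = [[1, -6, 4], [0, -3, 2], [0, -2, 1]], D = diag(2, -2, 2), P⁻¹ = [[1, -2, 0], [0, 1, -2], [0, 2, -3]].
Q⁴ = P·diag(16, 16, 16)·P⁻¹ = [[16, 0, 0], [0, 16, 0], [0, 0, 16]].
The requested entry is 16.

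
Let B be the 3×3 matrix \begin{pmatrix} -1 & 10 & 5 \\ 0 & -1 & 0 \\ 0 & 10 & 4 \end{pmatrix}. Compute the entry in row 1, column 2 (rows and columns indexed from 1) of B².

Characteristic polynomial: r^3 - 2r^2 - 7r - 4 = (r - 4)(r + 1)^2, so the eigenvalues are -1, -1, 4.
r=-1: eigenvector (-1, 0, 0).
r=-1: eigenvector (-1, 1, -2).
r=4: eigenvector (1, 0, 1).
P = [[-1, -1, 1], [0, 1, 0], [0, -2, 1]], D = diag(-1, -1, 4), P⁻¹ = [[-1, 1, 1], [0, 1, 0], [0, 2, 1]].
B² = P·diag(1, 1, 16)·P⁻¹ = [[1, 30, 15], [0, 1, 0], [0, 30, 16]].
The requested entry is 30.

30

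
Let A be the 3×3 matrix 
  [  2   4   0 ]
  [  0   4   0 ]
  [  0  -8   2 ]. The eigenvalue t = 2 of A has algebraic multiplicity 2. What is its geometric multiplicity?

2

A − 2I = [[0, 4, 0], [0, 2, 0], [0, -8, 0]].
This matrix has rank 1, so its null space has dimension 3 − 1 = 2.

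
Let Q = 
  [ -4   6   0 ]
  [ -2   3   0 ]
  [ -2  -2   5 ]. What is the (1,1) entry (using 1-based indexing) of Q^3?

Characteristic polynomial: r^3 - 4r^2 - 5r = r(r - 5)(r + 1), so the eigenvalues are -1, 0, 5.
r=0: eigenvector (-3, -2, -2).
r=-1: eigenvector (2, 1, 1).
r=5: eigenvector (0, 0, 1).
P = [[-3, 2, 0], [-2, 1, 0], [-2, 1, 1]], D = diag(0, -1, 5), P⁻¹ = [[1, -2, 0], [2, -3, 0], [0, -1, 1]].
Q³ = P·diag(0, -1, 125)·P⁻¹ = [[-4, 6, 0], [-2, 3, 0], [-2, -122, 125]].
The requested entry is -4.

-4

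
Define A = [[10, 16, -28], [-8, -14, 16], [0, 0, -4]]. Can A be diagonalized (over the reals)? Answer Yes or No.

Characteristic polynomial: p(t) = t^3 + 8t^2 + 4t - 48 = (t - 2)(t + 4)(t + 6).
All 3 eigenvalues are distinct, so A is diagonalizable.

Yes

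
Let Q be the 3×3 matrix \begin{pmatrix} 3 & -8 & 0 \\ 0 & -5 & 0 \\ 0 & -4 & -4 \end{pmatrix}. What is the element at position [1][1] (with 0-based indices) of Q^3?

-125

Characteristic polynomial: λ^3 + 6λ^2 - 7λ - 60 = (λ - 3)(λ + 4)(λ + 5), so the eigenvalues are -5, -4, 3.
λ=3: eigenvector (1, 0, 0).
λ=-5: eigenvector (1, 1, 4).
λ=-4: eigenvector (0, 0, 1).
P = [[1, 1, 0], [0, 1, 0], [0, 4, 1]], D = diag(3, -5, -4), P⁻¹ = [[1, -1, 0], [0, 1, 0], [0, -4, 1]].
Q³ = P·diag(27, -125, -64)·P⁻¹ = [[27, -152, 0], [0, -125, 0], [0, -244, -64]].
The requested entry is -125.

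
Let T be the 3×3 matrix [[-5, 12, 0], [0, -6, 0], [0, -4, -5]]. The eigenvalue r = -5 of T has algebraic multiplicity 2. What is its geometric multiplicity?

2

T + 5I = [[0, 12, 0], [0, -1, 0], [0, -4, 0]].
This matrix has rank 1, so its null space has dimension 3 − 1 = 2.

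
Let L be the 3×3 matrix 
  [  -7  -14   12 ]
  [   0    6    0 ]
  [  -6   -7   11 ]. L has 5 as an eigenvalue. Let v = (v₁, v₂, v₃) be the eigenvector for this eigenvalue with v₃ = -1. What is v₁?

-1

L − 5I = [[-12, -14, 12], [0, 1, 0], [-6, -7, 6]].
Solving (L − 5I)v = 0 gives the eigenspace spanned by (-1, 0, -1).
With v₃ = -1, v = (-1, 0, -1), so v₁ = -1.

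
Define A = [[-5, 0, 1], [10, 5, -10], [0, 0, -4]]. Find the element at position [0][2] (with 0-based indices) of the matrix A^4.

Characteristic polynomial: r^3 + 4r^2 - 25r - 100 = (r - 5)(r + 4)(r + 5), so the eigenvalues are -5, -4, 5.
r=-5: eigenvector (1, -1, 0).
r=5: eigenvector (0, 1, 0).
r=-4: eigenvector (1, 0, 1).
P = [[1, 0, 1], [-1, 1, 0], [0, 0, 1]], D = diag(-5, 5, -4), P⁻¹ = [[1, 0, -1], [1, 1, -1], [0, 0, 1]].
A⁴ = P·diag(625, 625, 256)·P⁻¹ = [[625, 0, -369], [0, 625, 0], [0, 0, 256]].
The requested entry is -369.

-369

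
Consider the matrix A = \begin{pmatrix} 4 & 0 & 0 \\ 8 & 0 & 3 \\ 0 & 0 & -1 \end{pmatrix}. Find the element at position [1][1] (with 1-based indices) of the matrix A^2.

Characteristic polynomial: μ^3 - 3μ^2 - 4μ = μ(μ - 4)(μ + 1), so the eigenvalues are -1, 0, 4.
μ=4: eigenvector (1, 2, 0).
μ=0: eigenvector (0, 1, 0).
μ=-1: eigenvector (0, -3, 1).
P = [[1, 0, 0], [2, 1, -3], [0, 0, 1]], D = diag(4, 0, -1), P⁻¹ = [[1, 0, 0], [-2, 1, 3], [0, 0, 1]].
A² = P·diag(16, 0, 1)·P⁻¹ = [[16, 0, 0], [32, 0, -3], [0, 0, 1]].
The requested entry is 16.

16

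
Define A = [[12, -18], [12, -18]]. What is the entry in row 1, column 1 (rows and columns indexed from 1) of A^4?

Characteristic polynomial: s^2 + 6s = s(s + 6), so the eigenvalues are -6, 0.
s=0: eigenvector (3, 2).
s=-6: eigenvector (1, 1).
P = [[3, 1], [2, 1]], D = diag(0, -6), P⁻¹ = [[1, -1], [-2, 3]].
A⁴ = P·diag(0, 1296)·P⁻¹ = [[-2592, 3888], [-2592, 3888]].
The requested entry is -2592.

-2592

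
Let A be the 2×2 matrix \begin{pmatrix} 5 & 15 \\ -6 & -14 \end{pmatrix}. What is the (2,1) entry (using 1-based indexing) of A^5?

-12606

Characteristic polynomial: s^2 + 9s + 20 = (s + 4)(s + 5), so the eigenvalues are -5, -4.
s=-4: eigenvector (-5, 3).
s=-5: eigenvector (3, -2).
P = [[-5, 3], [3, -2]], D = diag(-4, -5), P⁻¹ = [[-2, -3], [-3, -5]].
A⁵ = P·diag(-1024, -3125)·P⁻¹ = [[17885, 31515], [-12606, -22034]].
The requested entry is -12606.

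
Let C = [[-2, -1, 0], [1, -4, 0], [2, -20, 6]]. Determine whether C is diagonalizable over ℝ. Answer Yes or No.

No

Characteristic polynomial: p(λ) = λ^3 - 27λ - 54 = (λ - 6)(λ + 3)^2.
λ = -3 has algebraic multiplicity 2; rank(C + 3I) = 2, so geometric multiplicity = 1.
Geometric multiplicity < algebraic multiplicity, so C is not diagonalizable.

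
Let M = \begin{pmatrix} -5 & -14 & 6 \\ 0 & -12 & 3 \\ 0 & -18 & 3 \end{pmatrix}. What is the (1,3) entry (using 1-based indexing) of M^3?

378

Characteristic polynomial: s^3 + 14s^2 + 63s + 90 = (s + 3)(s + 5)(s + 6), so the eigenvalues are -6, -5, -3.
s=-5: eigenvector (1, 0, 0).
s=-6: eigenvector (2, 1, 2).
s=-3: eigenvector (2, 1, 3).
P = [[1, 2, 2], [0, 1, 1], [0, 2, 3]], D = diag(-5, -6, -3), P⁻¹ = [[1, -2, 0], [0, 3, -1], [0, -2, 1]].
M³ = P·diag(-125, -216, -27)·P⁻¹ = [[-125, -938, 378], [0, -594, 189], [0, -1134, 351]].
The requested entry is 378.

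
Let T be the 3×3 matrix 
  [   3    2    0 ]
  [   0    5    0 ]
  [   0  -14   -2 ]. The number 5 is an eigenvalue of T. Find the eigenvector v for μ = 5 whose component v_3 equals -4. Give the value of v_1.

T − 5I = [[-2, 2, 0], [0, 0, 0], [0, -14, -7]].
Solving (T − 5I)v = 0 gives the eigenspace spanned by (2, 2, -4).
With v_3 = -4, v = (2, 2, -4), so v_1 = 2.

2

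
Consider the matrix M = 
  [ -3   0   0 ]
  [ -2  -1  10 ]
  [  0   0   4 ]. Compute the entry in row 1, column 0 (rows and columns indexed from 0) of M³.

Characteristic polynomial: s^3 - 13s - 12 = (s - 4)(s + 1)(s + 3), so the eigenvalues are -3, -1, 4.
s=-3: eigenvector (1, 1, 0).
s=-1: eigenvector (0, 1, 0).
s=4: eigenvector (0, 2, 1).
P = [[1, 0, 0], [1, 1, 2], [0, 0, 1]], D = diag(-3, -1, 4), P⁻¹ = [[1, 0, 0], [-1, 1, -2], [0, 0, 1]].
M³ = P·diag(-27, -1, 64)·P⁻¹ = [[-27, 0, 0], [-26, -1, 130], [0, 0, 64]].
The requested entry is -26.

-26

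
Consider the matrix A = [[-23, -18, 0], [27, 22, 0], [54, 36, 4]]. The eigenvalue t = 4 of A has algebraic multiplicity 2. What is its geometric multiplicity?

A − 4I = [[-27, -18, 0], [27, 18, 0], [54, 36, 0]].
This matrix has rank 1, so its null space has dimension 3 − 1 = 2.

2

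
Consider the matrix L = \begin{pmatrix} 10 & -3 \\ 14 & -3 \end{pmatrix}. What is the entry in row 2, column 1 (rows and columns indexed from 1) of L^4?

2450

Characteristic polynomial: λ^2 - 7λ + 12 = (λ - 4)(λ - 3), so the eigenvalues are 3, 4.
λ=4: eigenvector (1, 2).
λ=3: eigenvector (3, 7).
P = [[1, 3], [2, 7]], D = diag(4, 3), P⁻¹ = [[7, -3], [-2, 1]].
L⁴ = P·diag(256, 81)·P⁻¹ = [[1306, -525], [2450, -969]].
The requested entry is 2450.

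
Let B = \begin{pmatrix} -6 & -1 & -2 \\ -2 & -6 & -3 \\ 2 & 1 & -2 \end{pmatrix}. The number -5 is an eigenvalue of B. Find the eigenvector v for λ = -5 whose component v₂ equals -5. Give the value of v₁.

B + 5I = [[-1, -1, -2], [-2, -1, -3], [2, 1, 3]].
Solving (B + 5I)v = 0 gives the eigenspace spanned by (-5, -5, 5).
With v₂ = -5, v = (-5, -5, 5), so v₁ = -5.

-5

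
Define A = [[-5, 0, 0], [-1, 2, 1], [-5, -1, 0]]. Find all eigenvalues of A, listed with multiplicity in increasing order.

Characteristic polynomial: p(r) = r^3 + 3r^2 - 9r + 5 = (r - 1)^2(r + 5).
Roots (with multiplicity): -5, 1, 1.

-5, 1, 1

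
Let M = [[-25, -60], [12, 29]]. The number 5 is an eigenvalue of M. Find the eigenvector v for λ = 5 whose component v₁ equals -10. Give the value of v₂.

5

M − 5I = [[-30, -60], [12, 24]].
Solving (M − 5I)v = 0 gives the eigenspace spanned by (-10, 5).
With v₁ = -10, v = (-10, 5), so v₂ = 5.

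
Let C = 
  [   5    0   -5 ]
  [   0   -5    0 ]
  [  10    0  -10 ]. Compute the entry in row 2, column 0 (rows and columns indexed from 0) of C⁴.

-1250

Characteristic polynomial: μ^3 + 10μ^2 + 25μ = μ(μ + 5)^2, so the eigenvalues are -5, -5, 0.
μ=0: eigenvector (-1, 0, -1).
μ=-5: eigenvector (0, 1, 0).
μ=-5: eigenvector (1, 0, 2).
P = [[-1, 0, 1], [0, 1, 0], [-1, 0, 2]], D = diag(0, -5, -5), P⁻¹ = [[-2, 0, 1], [0, 1, 0], [-1, 0, 1]].
C⁴ = P·diag(0, 625, 625)·P⁻¹ = [[-625, 0, 625], [0, 625, 0], [-1250, 0, 1250]].
The requested entry is -1250.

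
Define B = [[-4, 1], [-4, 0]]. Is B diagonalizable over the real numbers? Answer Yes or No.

No

Characteristic polynomial: p(s) = s^2 + 4s + 4 = (s + 2)^2.
s = -2 has algebraic multiplicity 2; rank(B + 2I) = 1, so geometric multiplicity = 1.
Geometric multiplicity < algebraic multiplicity, so B is not diagonalizable.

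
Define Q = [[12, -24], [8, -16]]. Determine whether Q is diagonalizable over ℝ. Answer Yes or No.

Yes

Characteristic polynomial: p(μ) = μ^2 + 4μ = μ(μ + 4).
All 2 eigenvalues are distinct, so Q is diagonalizable.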